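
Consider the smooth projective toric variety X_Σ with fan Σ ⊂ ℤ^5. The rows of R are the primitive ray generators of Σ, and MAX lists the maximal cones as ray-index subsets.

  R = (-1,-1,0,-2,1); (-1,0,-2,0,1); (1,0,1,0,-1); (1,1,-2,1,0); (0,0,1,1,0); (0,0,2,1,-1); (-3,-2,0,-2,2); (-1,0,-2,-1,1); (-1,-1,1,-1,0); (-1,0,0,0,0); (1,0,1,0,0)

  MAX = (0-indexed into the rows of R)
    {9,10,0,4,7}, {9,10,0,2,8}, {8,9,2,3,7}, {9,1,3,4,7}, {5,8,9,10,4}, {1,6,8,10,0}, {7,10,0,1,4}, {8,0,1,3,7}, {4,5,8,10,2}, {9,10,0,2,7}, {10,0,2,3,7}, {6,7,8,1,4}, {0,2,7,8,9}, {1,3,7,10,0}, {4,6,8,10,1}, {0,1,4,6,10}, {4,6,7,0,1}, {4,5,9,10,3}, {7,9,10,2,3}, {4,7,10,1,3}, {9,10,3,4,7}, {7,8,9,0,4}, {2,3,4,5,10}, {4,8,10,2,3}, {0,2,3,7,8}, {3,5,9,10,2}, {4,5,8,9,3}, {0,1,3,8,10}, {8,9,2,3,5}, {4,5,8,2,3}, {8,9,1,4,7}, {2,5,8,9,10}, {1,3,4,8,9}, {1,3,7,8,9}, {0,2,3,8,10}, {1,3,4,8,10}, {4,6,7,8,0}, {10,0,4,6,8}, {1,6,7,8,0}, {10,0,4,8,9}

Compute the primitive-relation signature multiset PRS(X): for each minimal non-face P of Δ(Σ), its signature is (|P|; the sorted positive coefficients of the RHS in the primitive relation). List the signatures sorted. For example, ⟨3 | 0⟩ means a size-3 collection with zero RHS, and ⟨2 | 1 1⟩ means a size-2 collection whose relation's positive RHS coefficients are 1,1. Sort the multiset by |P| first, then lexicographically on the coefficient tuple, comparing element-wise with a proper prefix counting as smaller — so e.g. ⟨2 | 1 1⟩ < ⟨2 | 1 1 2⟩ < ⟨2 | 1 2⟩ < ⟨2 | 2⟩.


Σ has 21 primitive collections:

  P={5,7}:  v_{5} + v_{7} = v_{9}  ⟹  sig = ⟨2 | 1⟩
  P={1,2}:  v_{1} + v_{2} = v_{3} + v_{8}  ⟹  sig = ⟨2 | 1 1⟩
  P={0,5}:  v_{0} + v_{5} = v_{8} + v_{9} + v_{10}  ⟹  sig = ⟨2 | 1 1 1⟩
  P={1,5}:  v_{1} + v_{5} = v_{3} + v_{4} + v_{8} + v_{9}  ⟹  sig = ⟨2 | 1 1 1 1⟩
  P={2,6}:  v_{2} + v_{6} = v_{1} + 2·v_{8} + v_{10}  ⟹  sig = ⟨2 | 1 1 2⟩
  P={3,6}:  v_{3} + v_{6} = 2·v_{1} + v_{8} + v_{10}  ⟹  sig = ⟨2 | 1 1 2⟩
  P={5,6}:  v_{5} + v_{6} = 2·v_{4} + v_{7} + 2·v_{8}  ⟹  sig = ⟨2 | 1 2 2⟩
  P={6,9}:  v_{6} + v_{9} = 2·v_{4} + 2·v_{7} + 2·v_{8}  ⟹  sig = ⟨2 | 2 2 2⟩
  P={2,4,7}:  v_{2} + v_{4} + v_{7} = 0  ⟹  sig = ⟨3 | 0⟩
  P={0,3,9}:  v_{0} + v_{3} + v_{9} = v_{7}  ⟹  sig = ⟨3 | 1⟩
  P={2,4,9}:  v_{2} + v_{4} + v_{9} = v_{5}  ⟹  sig = ⟨3 | 1⟩
  P={7,8,10}:  v_{7} + v_{8} + v_{10} = v_{0}  ⟹  sig = ⟨3 | 1⟩
  P={0,2,4}:  v_{0} + v_{2} + v_{4} = v_{8} + v_{10}  ⟹  sig = ⟨3 | 1 1⟩
  P={0,3,4}:  v_{0} + v_{3} + v_{4} = v_{1} + v_{10}  ⟹  sig = ⟨3 | 1 1⟩
  P={1,9,10}:  v_{1} + v_{9} + v_{10} = v_{4} + v_{7}  ⟹  sig = ⟨3 | 1 1⟩
  P={0,1,9}:  v_{0} + v_{1} + v_{9} = v_{4} + 2·v_{7} + v_{8}  ⟹  sig = ⟨3 | 1 1 2⟩
  P={6,7,10}:  v_{6} + v_{7} + v_{10} = 2·v_{0} + v_{1} + v_{4}  ⟹  sig = ⟨3 | 1 1 2⟩
  P={3,8,9,10}:  v_{3} + v_{8} + v_{9} + v_{10} = 0  ⟹  sig = ⟨4 | 0⟩
  P={0,1,4,8}:  v_{0} + v_{1} + v_{4} + v_{8} = v_{6}  ⟹  sig = ⟨4 | 1⟩
  P={3,4,7,8}:  v_{3} + v_{4} + v_{7} + v_{8} = v_{1}  ⟹  sig = ⟨4 | 1⟩
  P={3,5,8,10}:  v_{3} + v_{5} + v_{8} + v_{10} = v_{2} + v_{4}  ⟹  sig = ⟨4 | 1 1⟩

Hence PRS(X_Σ) =
    |P|=2: 8 collections, coeffs (1), (1,1), (1,1,1), (1,1,1,1), (1,1,2), (1,1,2), (1,2,2), (2,2,2)
    |P|=3: 9 collections, coeffs (), (1), (1), (1), (1,1), (1,1), (1,1), (1,1,2), (1,1,2)
    |P|=4: 4 collections, coeffs (), (1), (1), (1,1)


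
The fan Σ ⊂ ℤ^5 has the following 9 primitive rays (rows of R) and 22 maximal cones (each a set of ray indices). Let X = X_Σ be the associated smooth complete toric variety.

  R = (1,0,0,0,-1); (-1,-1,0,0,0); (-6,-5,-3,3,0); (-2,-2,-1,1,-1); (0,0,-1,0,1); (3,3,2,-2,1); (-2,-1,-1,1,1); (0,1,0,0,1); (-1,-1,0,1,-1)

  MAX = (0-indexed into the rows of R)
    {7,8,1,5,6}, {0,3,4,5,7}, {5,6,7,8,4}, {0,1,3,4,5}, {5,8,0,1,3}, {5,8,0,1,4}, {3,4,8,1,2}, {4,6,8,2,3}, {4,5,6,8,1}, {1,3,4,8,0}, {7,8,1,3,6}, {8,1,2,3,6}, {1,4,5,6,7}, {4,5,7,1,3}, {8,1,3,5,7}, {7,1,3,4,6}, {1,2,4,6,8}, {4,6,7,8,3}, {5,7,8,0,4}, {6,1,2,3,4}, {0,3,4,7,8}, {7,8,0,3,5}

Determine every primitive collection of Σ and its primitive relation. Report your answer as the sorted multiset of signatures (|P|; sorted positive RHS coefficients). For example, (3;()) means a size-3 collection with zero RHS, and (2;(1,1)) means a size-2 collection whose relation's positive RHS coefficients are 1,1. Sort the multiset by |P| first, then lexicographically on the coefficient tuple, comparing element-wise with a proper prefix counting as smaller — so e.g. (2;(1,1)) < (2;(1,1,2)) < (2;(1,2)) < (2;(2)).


The 9 primitive collections of Σ (r=9, n=5):

  • {0,6}:  v_{0} + v_{6} = v_{4} + v_{8} — sig = (2;(1,1))
  • {2,5}:  v_{2} + v_{5} = v_{1} + v_{6} — sig = (2;(1,1))
  • {0,2}:  v_{0} + v_{2} = v_{1} + v_{3} + 2·v_{4} + 2·v_{8} — sig = (2;(1,1,2,2))
  • {2,7}:  v_{2} + v_{7} = v_{3} + 2·v_{6} — sig = (2;(1,2))
  • {0,1,7}:  v_{0} + v_{1} + v_{7} = 0 — sig = (3;())
  • {3,5,6}:  v_{3} + v_{5} + v_{6} = v_{1} + v_{7} — sig = (3;(1,1))
  • {3,4,5,8}:  v_{3} + v_{4} + v_{5} + v_{8} = 0 — sig = (4;())
  • {1,4,7,8}:  v_{1} + v_{4} + v_{7} + v_{8} = v_{6} — sig = (4;(1))
  • {1,3,4,6,8}:  v_{1} + v_{3} + v_{4} + v_{6} + v_{8} = v_{2} — sig = (5;(1))

Sorted signature multiset PRS(X):
    (2;(1,1))
    (2;(1,1))
    (2;(1,1,2,2))
    (2;(1,2))
    (3;())
    (3;(1,1))
    (4;())
    (4;(1))
    (5;(1))


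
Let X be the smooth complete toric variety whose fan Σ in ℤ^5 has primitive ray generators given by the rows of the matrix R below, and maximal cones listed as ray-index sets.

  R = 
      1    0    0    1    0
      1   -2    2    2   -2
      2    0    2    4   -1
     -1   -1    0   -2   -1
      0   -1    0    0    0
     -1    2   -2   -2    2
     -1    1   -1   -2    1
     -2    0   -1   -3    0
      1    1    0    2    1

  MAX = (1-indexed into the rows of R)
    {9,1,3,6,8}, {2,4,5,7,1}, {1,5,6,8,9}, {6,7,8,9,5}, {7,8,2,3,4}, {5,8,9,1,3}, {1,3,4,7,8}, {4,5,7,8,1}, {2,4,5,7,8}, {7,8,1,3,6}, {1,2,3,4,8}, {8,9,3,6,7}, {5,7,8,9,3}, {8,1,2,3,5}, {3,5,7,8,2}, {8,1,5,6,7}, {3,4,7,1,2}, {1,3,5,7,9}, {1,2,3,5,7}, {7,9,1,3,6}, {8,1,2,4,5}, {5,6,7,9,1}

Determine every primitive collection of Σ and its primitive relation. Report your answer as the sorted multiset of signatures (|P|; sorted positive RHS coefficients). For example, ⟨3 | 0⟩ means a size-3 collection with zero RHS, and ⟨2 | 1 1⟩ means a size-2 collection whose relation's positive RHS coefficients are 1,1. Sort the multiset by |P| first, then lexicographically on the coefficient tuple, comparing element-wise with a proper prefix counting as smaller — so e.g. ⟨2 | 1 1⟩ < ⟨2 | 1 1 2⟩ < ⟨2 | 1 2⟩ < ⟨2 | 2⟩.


9 collections generate NE(X_Σ); each relation:

  • {2,6}:  v_{2} + v_{6} = 0  ⟹  sig = ⟨2 | 0⟩
  • {4,9}:  v_{4} + v_{9} = 0  ⟹  sig = ⟨2 | 0⟩
  • {2,9}:  v_{2} + v_{9} = v_{3} + v_{5}  ⟹  sig = ⟨2 | 1 1⟩
  • {4,6}:  v_{4} + v_{6} = v_{1} + v_{7} + v_{8}  ⟹  sig = ⟨2 | 1 1 1⟩
  • {3,4,5}:  v_{3} + v_{4} + v_{5} = v_{2}  ⟹  sig = ⟨3 | 1⟩
  • {3,5,6}:  v_{3} + v_{5} + v_{6} = v_{9}  ⟹  sig = ⟨3 | 1⟩
  • {1,2,7,8}:  v_{1} + v_{2} + v_{7} + v_{8} = v_{4}  ⟹  sig = ⟨4 | 1⟩
  • {1,7,8,9}:  v_{1} + v_{7} + v_{8} + v_{9} = v_{6}  ⟹  sig = ⟨4 | 1⟩
  • {1,3,5,7,8}:  v_{1} + v_{3} + v_{5} + v_{7} + v_{8} = 0  ⟹  sig = ⟨5 | 0⟩

Sorted signature multiset PRS(X):
    |P|=2: 4 collections, coeffs (), (), (1,1), (1,1,1)
    |P|=3: 2 collections, coeffs (1), (1)
    |P|=4: 2 collections, coeffs (1), (1)
    |P|=5: 1 collection, coeffs ()


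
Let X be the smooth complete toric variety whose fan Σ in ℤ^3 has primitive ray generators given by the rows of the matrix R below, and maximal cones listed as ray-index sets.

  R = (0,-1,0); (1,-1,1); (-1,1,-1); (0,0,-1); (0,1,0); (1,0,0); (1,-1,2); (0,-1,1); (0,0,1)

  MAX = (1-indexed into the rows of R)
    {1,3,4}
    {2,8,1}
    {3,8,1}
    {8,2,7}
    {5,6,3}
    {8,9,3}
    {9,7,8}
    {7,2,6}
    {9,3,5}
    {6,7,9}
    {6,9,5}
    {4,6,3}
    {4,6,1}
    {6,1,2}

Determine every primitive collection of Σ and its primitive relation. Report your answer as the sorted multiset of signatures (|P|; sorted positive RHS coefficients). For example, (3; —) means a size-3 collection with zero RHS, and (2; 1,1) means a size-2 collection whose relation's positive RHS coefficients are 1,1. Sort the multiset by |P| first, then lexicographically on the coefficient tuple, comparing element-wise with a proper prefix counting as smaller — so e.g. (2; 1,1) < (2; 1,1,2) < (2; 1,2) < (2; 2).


17 collections generate NE(X_Σ); each relation:

  {1,5}:  v_{1} + v_{5} = 0 — sig = (2; —)
  {2,3}:  v_{2} + v_{3} = 0 — sig = (2; —)
  {4,9}:  v_{4} + v_{9} = 0 — sig = (2; —)
  {1,9}:  v_{1} + v_{9} = v_{8} — sig = (2; 1)
  {2,9}:  v_{2} + v_{9} = v_{7} — sig = (2; 1)
  {3,7}:  v_{3} + v_{7} = v_{9} — sig = (2; 1)
  {4,7}:  v_{4} + v_{7} = v_{2} — sig = (2; 1)
  {4,8}:  v_{4} + v_{8} = v_{1} — sig = (2; 1)
  {5,8}:  v_{5} + v_{8} = v_{9} — sig = (2; 1)
  {6,8}:  v_{6} + v_{8} = v_{2} — sig = (2; 1)
  {1,7}:  v_{1} + v_{7} = v_{2} + v_{8} — sig = (2; 1,1)
  {2,4}:  v_{2} + v_{4} = v_{1} + v_{6} — sig = (2; 1,1)
  {2,5}:  v_{2} + v_{5} = v_{6} + v_{9} — sig = (2; 1,1)
  {4,5}:  v_{4} + v_{5} = v_{3} + v_{6} — sig = (2; 1,1)
  {5,7}:  v_{5} + v_{7} = v_{6} + 2·v_{9} — sig = (2; 1,2)
  {1,3,6}:  v_{1} + v_{3} + v_{6} = v_{4} — sig = (3; 1)
  {3,6,9}:  v_{3} + v_{6} + v_{9} = v_{5} — sig = (3; 1)

so the primitive-relation signature multiset is
    |P|=2: 15 collections, coeffs (), (), (), (1), (1), (1), (1), (1), (1), (1), (1,1), (1,1), (1,1), (1,1), (1,2)
    |P|=3: 2 collections, coeffs (1), (1)


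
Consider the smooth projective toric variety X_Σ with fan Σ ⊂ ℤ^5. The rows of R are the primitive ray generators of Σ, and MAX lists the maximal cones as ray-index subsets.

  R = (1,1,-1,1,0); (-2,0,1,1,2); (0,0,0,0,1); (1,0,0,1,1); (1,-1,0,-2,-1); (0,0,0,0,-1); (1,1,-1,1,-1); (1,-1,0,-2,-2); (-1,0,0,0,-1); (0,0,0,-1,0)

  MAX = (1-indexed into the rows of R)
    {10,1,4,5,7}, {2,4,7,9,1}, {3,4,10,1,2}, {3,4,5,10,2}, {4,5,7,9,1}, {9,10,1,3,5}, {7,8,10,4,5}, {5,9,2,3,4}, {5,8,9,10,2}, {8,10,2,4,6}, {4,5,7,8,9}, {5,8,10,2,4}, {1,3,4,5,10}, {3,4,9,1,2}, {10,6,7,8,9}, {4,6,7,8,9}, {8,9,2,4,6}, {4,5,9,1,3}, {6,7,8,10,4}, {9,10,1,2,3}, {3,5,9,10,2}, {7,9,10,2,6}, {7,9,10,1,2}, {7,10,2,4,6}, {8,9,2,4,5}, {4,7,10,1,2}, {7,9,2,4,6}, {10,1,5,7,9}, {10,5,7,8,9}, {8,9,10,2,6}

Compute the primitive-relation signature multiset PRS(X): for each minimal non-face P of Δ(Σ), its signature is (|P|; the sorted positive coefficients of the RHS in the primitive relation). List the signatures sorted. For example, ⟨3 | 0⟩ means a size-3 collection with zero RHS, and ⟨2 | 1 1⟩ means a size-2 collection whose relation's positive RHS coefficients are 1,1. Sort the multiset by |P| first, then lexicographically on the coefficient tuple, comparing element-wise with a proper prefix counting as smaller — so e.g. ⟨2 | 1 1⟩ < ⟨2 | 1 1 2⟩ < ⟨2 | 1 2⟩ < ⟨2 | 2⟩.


Σ has 10 primitive collections:

  {3,6}:  v_{3} + v_{6} = 0  ⟹  sig = ⟨2 | 0⟩
  {1,6}:  v_{1} + v_{6} = v_{7}  ⟹  sig = ⟨2 | 1⟩
  {3,7}:  v_{3} + v_{7} = v_{1}  ⟹  sig = ⟨2 | 1⟩
  {3,8}:  v_{3} + v_{8} = v_{5}  ⟹  sig = ⟨2 | 1⟩
  {5,6}:  v_{5} + v_{6} = v_{8}  ⟹  sig = ⟨2 | 1⟩
  {1,8}:  v_{1} + v_{8} = v_{5} + v_{7}  ⟹  sig = ⟨2 | 1 1⟩
  {2,5,7}:  v_{2} + v_{5} + v_{7} = 0  ⟹  sig = ⟨3 | 0⟩
  {4,9,10}:  v_{4} + v_{9} + v_{10} = 0  ⟹  sig = ⟨3 | 0⟩
  {1,2,5}:  v_{1} + v_{2} + v_{5} = v_{3}  ⟹  sig = ⟨3 | 1⟩
  {2,7,8}:  v_{2} + v_{7} + v_{8} = v_{6}  ⟹  sig = ⟨3 | 1⟩

Hence PRS(X_Σ) =
    ⟨2 | 0⟩
    ⟨2 | 1⟩
    ⟨2 | 1⟩
    ⟨2 | 1⟩
    ⟨2 | 1⟩
    ⟨2 | 1 1⟩
    ⟨3 | 0⟩
    ⟨3 | 0⟩
    ⟨3 | 1⟩
    ⟨3 | 1⟩


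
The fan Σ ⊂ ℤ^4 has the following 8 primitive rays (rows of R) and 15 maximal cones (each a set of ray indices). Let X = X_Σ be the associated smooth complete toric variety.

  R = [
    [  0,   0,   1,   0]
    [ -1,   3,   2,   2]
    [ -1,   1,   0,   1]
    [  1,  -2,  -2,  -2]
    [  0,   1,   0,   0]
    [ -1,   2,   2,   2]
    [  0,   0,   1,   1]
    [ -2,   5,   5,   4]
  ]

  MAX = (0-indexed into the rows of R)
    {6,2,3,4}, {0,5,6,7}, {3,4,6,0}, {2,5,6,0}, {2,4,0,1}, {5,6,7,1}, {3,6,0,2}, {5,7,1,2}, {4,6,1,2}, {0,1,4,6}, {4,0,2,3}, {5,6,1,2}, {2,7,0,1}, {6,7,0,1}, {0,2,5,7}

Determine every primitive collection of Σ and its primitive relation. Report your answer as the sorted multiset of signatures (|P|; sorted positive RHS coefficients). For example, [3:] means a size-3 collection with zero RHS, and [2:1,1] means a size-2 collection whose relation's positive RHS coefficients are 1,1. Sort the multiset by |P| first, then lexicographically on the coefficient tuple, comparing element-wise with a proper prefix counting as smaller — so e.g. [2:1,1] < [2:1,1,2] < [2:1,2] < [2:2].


Primitive collections (9):

  • {3,5}:  v_{3} + v_{5} = 0  →  sig = [2:]
  • {1,3}:  v_{1} + v_{3} = v_{4}  →  sig = [2:1]
  • {4,5}:  v_{4} + v_{5} = v_{1}  →  sig = [2:1]
  • {3,7}:  v_{3} + v_{7} = v_{0} + v_{1}  →  sig = [2:1,1]
  • {4,7}:  v_{4} + v_{7} = v_{0} + 2·v_{1}  →  sig = [2:1,2]
  • {0,1,5}:  v_{0} + v_{1} + v_{5} = v_{7}  →  sig = [3:1]
  • {2,6,7}:  v_{2} + v_{6} + v_{7} = 3·v_{5}  →  sig = [3:3]
  • {0,2,4,6}:  v_{0} + v_{2} + v_{4} + v_{6} = v_{5}  →  sig = [4:1]
  • {0,1,2,6}:  v_{0} + v_{1} + v_{2} + v_{6} = 2·v_{5}  →  sig = [4:2]

Sorted signature multiset PRS(X):
{ [2:],  [2:1] ×2,  [2:1,1],  [2:1,2],  [3:1],  [3:3],  [4:1],  [4:2] }


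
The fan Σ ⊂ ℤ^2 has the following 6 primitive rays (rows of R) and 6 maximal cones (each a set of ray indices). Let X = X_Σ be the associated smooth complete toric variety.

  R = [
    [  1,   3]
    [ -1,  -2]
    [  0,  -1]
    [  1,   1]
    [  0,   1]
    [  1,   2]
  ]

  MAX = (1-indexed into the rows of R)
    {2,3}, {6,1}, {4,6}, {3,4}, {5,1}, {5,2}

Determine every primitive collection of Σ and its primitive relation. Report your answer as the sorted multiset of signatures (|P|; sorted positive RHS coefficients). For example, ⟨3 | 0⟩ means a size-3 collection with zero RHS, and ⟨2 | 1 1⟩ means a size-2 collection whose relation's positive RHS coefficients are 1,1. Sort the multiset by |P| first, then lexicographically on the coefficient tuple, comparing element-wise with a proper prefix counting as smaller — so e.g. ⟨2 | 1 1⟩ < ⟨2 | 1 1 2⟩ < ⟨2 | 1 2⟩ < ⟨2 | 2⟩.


9 collections generate NE(X_Σ); each relation:

  {2,6}:  v_{2} + v_{6} = 0  ⟹  sig = ⟨2 | 0⟩
  {3,5}:  v_{3} + v_{5} = 0  ⟹  sig = ⟨2 | 0⟩
  {1,2}:  v_{1} + v_{2} = v_{5}  ⟹  sig = ⟨2 | 1⟩
  {1,3}:  v_{1} + v_{3} = v_{6}  ⟹  sig = ⟨2 | 1⟩
  {2,4}:  v_{2} + v_{4} = v_{3}  ⟹  sig = ⟨2 | 1⟩
  {3,6}:  v_{3} + v_{6} = v_{4}  ⟹  sig = ⟨2 | 1⟩
  {4,5}:  v_{4} + v_{5} = v_{6}  ⟹  sig = ⟨2 | 1⟩
  {5,6}:  v_{5} + v_{6} = v_{1}  ⟹  sig = ⟨2 | 1⟩
  {1,4}:  v_{1} + v_{4} = 2·v_{6}  ⟹  sig = ⟨2 | 2⟩

Signatures (|P|; sorted positive RHS coefficients), sorted:
{ ⟨2 | 0⟩ ×2,  ⟨2 | 1⟩ ×6,  ⟨2 | 2⟩ }


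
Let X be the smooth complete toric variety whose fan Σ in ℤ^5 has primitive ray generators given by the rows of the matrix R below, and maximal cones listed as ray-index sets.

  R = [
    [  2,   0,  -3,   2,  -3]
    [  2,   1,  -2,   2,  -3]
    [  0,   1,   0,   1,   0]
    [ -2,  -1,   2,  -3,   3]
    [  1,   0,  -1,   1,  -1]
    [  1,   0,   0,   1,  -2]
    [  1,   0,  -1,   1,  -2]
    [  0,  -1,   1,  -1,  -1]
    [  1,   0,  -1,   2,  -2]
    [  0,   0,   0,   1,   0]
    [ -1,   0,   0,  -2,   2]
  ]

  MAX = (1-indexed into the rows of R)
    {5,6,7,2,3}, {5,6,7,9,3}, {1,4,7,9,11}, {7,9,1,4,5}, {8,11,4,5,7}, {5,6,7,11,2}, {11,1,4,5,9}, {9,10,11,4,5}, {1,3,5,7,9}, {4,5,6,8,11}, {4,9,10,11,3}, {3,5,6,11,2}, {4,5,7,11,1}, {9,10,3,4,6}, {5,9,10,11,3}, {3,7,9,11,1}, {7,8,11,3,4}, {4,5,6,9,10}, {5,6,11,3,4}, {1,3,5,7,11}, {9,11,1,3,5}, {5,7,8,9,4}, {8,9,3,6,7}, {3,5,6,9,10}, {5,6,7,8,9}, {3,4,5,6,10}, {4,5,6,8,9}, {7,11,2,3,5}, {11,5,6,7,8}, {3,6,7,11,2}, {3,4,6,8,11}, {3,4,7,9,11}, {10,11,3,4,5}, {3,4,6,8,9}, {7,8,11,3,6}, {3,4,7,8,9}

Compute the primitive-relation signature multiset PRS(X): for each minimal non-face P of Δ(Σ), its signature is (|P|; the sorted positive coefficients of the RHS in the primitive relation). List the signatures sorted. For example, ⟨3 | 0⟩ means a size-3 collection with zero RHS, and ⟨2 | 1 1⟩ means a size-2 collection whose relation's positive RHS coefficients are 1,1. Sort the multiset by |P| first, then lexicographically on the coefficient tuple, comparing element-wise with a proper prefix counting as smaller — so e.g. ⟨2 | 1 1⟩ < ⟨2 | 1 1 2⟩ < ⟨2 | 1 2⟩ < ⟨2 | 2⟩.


Minimal non-faces — 20 found among 11 rays, 36 max cones:

  P={7,10}:  v_{7} + v_{10} = v_{9}  ⇒ sig = ⟨2 | 1⟩
  P={2,4}:  v_{2} + v_{4} = v_{6} + v_{11}  ⇒ sig = ⟨2 | 1 1⟩
  P={2,10}:  v_{2} + v_{10} = v_{3} + v_{5} + v_{7}  ⇒ sig = ⟨2 | 1 1 1⟩
  P={8,10}:  v_{8} + v_{10} = v_{4} + v_{6} + v_{9}  ⇒ sig = ⟨2 | 1 1 1⟩
  P={1,10}:  v_{1} + v_{10} = v_{5} + 2·v_{9} + v_{11}  ⇒ sig = ⟨2 | 1 1 2⟩
  P={2,8}:  v_{2} + v_{8} = 2·v_{6} + v_{7} + v_{11}  ⇒ sig = ⟨2 | 1 1 2⟩
  P={2,9}:  v_{2} + v_{9} = v_{3} + v_{5} + 2·v_{7}  ⇒ sig = ⟨2 | 1 1 2⟩
  P={1,2}:  v_{1} + v_{2} = v_{3} + 2·v_{5} + 3·v_{7} + v_{11}  ⇒ sig = ⟨2 | 1 1 2 3⟩
  P={1,8}:  v_{1} + v_{8} = v_{4} + v_{5} + 3·v_{7}  ⇒ sig = ⟨2 | 1 1 3⟩
  P={1,6}:  v_{1} + v_{6} = v_{5} + 2·v_{7}  ⇒ sig = ⟨2 | 1 2⟩
  P={6,10,11}:  v_{6} + v_{10} + v_{11} = 0  ⇒ sig = ⟨3 | 0⟩
  P={3,5,8}:  v_{3} + v_{5} + v_{8} = v_{6}  ⇒ sig = ⟨3 | 1⟩
  P={4,6,7}:  v_{4} + v_{6} + v_{7} = v_{8}  ⇒ sig = ⟨3 | 1⟩
  P={6,9,11}:  v_{6} + v_{9} + v_{11} = v_{7}  ⇒ sig = ⟨3 | 1⟩
  P={1,3,4}:  v_{1} + v_{3} + v_{4} = v_{9} + v_{11}  ⇒ sig = ⟨3 | 1 1⟩
  P={8,9,11}:  v_{8} + v_{9} + v_{11} = v_{4} + 2·v_{7}  ⇒ sig = ⟨3 | 1 2⟩
  P={3,4,5,7}:  v_{3} + v_{4} + v_{5} + v_{7} = 0  ⇒ sig = ⟨4 | 0⟩
  P={3,4,5,9}:  v_{3} + v_{4} + v_{5} + v_{9} = v_{10}  ⇒ sig = ⟨4 | 1⟩
  P={5,7,9,11}:  v_{5} + v_{7} + v_{9} + v_{11} = v_{1}  ⇒ sig = ⟨4 | 1⟩
  P={3,5,6,7,11}:  v_{3} + v_{5} + v_{6} + v_{7} + v_{11} = v_{2}  ⇒ sig = ⟨5 | 1⟩

so the primitive-relation signature multiset is
[⟨2 | 1⟩, ⟨2 | 1 1⟩, ⟨2 | 1 1 1⟩, ⟨2 | 1 1 1⟩, ⟨2 | 1 1 2⟩, ⟨2 | 1 1 2⟩, ⟨2 | 1 1 2⟩, ⟨2 | 1 1 2 3⟩, ⟨2 | 1 1 3⟩, ⟨2 | 1 2⟩, ⟨3 | 0⟩, ⟨3 | 1⟩, ⟨3 | 1⟩, ⟨3 | 1⟩, ⟨3 | 1 1⟩, ⟨3 | 1 2⟩, ⟨4 | 0⟩, ⟨4 | 1⟩, ⟨4 | 1⟩, ⟨5 | 1⟩]


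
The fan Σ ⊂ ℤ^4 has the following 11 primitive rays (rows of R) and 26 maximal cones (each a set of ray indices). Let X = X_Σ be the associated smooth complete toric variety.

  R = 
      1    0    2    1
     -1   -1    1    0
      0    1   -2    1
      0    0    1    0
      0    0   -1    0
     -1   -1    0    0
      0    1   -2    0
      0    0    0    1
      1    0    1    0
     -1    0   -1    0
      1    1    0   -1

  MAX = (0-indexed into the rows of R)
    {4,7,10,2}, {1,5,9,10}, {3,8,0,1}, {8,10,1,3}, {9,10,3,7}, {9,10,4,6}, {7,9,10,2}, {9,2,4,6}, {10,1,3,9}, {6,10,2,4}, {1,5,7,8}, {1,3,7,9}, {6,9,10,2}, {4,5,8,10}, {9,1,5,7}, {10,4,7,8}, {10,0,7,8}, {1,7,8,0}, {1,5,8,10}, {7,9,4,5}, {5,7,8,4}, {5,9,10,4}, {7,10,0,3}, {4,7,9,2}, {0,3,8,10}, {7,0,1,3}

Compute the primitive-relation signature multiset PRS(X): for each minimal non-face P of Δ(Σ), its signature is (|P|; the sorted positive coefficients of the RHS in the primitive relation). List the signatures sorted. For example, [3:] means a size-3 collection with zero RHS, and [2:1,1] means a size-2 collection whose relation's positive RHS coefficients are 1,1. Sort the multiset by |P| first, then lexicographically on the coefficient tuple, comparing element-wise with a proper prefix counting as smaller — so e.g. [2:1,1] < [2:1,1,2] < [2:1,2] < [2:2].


The 24 primitive collections of Σ (r=11, n=4):

  • {3,4}:  v_{3} + v_{4} = 0  ⇒ sig = [2:]
  • {8,9}:  v_{8} + v_{9} = 0  ⇒ sig = [2:]
  • {1,4}:  v_{1} + v_{4} = v_{5}  ⇒ sig = [2:1]
  • {1,6}:  v_{1} + v_{6} = v_{9}  ⇒ sig = [2:1]
  • {3,5}:  v_{3} + v_{5} = v_{1}  ⇒ sig = [2:1]
  • {6,7}:  v_{6} + v_{7} = v_{2}  ⇒ sig = [2:1]
  • {0,4}:  v_{0} + v_{4} = v_{7} + v_{8}  ⇒ sig = [2:1,1]
  • {0,9}:  v_{0} + v_{9} = v_{3} + v_{7}  ⇒ sig = [2:1,1]
  • {1,2}:  v_{1} + v_{2} = v_{7} + v_{9}  ⇒ sig = [2:1,1]
  • {5,6}:  v_{5} + v_{6} = v_{4} + v_{9}  ⇒ sig = [2:1,1]
  • {0,5}:  v_{0} + v_{5} = v_{1} + v_{7} + v_{8}  ⇒ sig = [2:1,1,1]
  • {2,5}:  v_{2} + v_{5} = v_{4} + v_{7} + v_{9}  ⇒ sig = [2:1,1,1]
  • {3,6}:  v_{3} + v_{6} = v_{7} + v_{9} + v_{10}  ⇒ sig = [2:1,1,1]
  • {6,8}:  v_{6} + v_{8} = v_{4} + v_{7} + v_{10}  ⇒ sig = [2:1,1,1]
  • {2,3}:  v_{2} + v_{3} = 2·v_{7} + v_{9} + v_{10}  ⇒ sig = [2:1,1,2]
  • {2,8}:  v_{2} + v_{8} = v_{4} + 2·v_{7} + v_{10}  ⇒ sig = [2:1,1,2]
  • {0,6}:  v_{0} + v_{6} = 2·v_{7} + v_{10}  ⇒ sig = [2:1,2]
  • {0,2}:  v_{0} + v_{2} = 3·v_{7} + v_{10}  ⇒ sig = [2:1,3]
  • {5,7,10}:  v_{5} + v_{7} + v_{10} = 0  ⇒ sig = [3:]
  • {1,7,10}:  v_{1} + v_{7} + v_{10} = v_{3}  ⇒ sig = [3:1]
  • {3,7,8}:  v_{3} + v_{7} + v_{8} = v_{0}  ⇒ sig = [3:1]
  • {0,1,10}:  v_{0} + v_{1} + v_{10} = 2·v_{3} + v_{8}  ⇒ sig = [3:1,2]
  • {4,7,9,10}:  v_{4} + v_{7} + v_{9} + v_{10} = v_{6}  ⇒ sig = [4:1]
  • {2,4,9,10}:  v_{2} + v_{4} + v_{9} + v_{10} = 2·v_{6}  ⇒ sig = [4:2]

Sorted signature multiset PRS(X):
    [2:]
    [2:]
    [2:1]
    [2:1]
    [2:1]
    [2:1]
    [2:1,1]
    [2:1,1]
    [2:1,1]
    [2:1,1]
    [2:1,1,1]
    [2:1,1,1]
    [2:1,1,1]
    [2:1,1,1]
    [2:1,1,2]
    [2:1,1,2]
    [2:1,2]
    [2:1,3]
    [3:]
    [3:1]
    [3:1]
    [3:1,2]
    [4:1]
    [4:2]


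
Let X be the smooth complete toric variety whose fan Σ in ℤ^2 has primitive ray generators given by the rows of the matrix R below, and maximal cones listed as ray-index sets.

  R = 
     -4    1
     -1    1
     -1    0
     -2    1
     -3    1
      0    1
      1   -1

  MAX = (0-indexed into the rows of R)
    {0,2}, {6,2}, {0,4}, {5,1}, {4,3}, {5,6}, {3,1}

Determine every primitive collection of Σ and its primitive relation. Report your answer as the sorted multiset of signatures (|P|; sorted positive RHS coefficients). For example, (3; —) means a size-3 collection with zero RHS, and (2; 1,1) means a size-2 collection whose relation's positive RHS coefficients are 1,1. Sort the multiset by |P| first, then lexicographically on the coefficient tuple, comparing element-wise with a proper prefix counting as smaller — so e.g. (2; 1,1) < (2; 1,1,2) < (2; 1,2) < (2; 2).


14 collections generate NE(X_Σ); each relation:

  P = {1,6}:  v_{1} + v_{6} = 0  so sig = (2; —)
  P = {1,2}:  v_{1} + v_{2} = v_{3}  so sig = (2; 1)
  P = {2,3}:  v_{2} + v_{3} = v_{4}  so sig = (2; 1)
  P = {2,4}:  v_{2} + v_{4} = v_{0}  so sig = (2; 1)
  P = {2,5}:  v_{2} + v_{5} = v_{1}  so sig = (2; 1)
  P = {3,6}:  v_{3} + v_{6} = v_{2}  so sig = (2; 1)
  P = {0,1}:  v_{0} + v_{1} = v_{3} + v_{4}  so sig = (2; 1,1)
  P = {4,5}:  v_{4} + v_{5} = v_{1} + v_{3}  so sig = (2; 1,1)
  P = {0,3}:  v_{0} + v_{3} = 2·v_{4}  so sig = (2; 2)
  P = {0,5}:  v_{0} + v_{5} = 2·v_{3}  so sig = (2; 2)
  P = {1,4}:  v_{1} + v_{4} = 2·v_{3}  so sig = (2; 2)
  P = {3,5}:  v_{3} + v_{5} = 2·v_{1}  so sig = (2; 2)
  P = {4,6}:  v_{4} + v_{6} = 2·v_{2}  so sig = (2; 2)
  P = {0,6}:  v_{0} + v_{6} = 3·v_{2}  so sig = (2; 3)

Hence PRS(X_Σ) =
    |P|=2: 14 collections, coeffs (), (1), (1), (1), (1), (1), (1,1), (1,1), (2), (2), (2), (2), (2), (3)


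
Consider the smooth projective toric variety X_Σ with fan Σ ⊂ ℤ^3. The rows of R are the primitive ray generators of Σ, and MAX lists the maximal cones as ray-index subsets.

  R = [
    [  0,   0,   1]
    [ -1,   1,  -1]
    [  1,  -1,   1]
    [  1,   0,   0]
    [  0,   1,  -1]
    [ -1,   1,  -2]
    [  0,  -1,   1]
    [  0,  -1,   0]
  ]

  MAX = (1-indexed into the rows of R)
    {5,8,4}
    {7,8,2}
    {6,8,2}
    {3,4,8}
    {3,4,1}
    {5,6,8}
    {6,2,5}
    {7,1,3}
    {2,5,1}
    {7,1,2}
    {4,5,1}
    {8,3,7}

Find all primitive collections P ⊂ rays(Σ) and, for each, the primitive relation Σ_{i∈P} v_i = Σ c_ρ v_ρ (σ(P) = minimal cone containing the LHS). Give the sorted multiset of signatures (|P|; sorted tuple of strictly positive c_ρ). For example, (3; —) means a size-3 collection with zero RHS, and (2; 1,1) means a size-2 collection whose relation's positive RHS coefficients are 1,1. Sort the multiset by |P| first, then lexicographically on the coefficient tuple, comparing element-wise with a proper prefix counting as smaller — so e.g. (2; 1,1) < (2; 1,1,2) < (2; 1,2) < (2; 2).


Minimal non-faces — 11 found among 8 rays, 12 max cones:

  {2,3}:  v_{2} + v_{3} = 0  →  sig = (2; —)
  {5,7}:  v_{5} + v_{7} = 0  →  sig = (2; —)
  {1,6}:  v_{1} + v_{6} = v_{2}  →  sig = (2; 1)
  {1,8}:  v_{1} + v_{8} = v_{7}  →  sig = (2; 1)
  {2,4}:  v_{2} + v_{4} = v_{5}  →  sig = (2; 1)
  {3,5}:  v_{3} + v_{5} = v_{4}  →  sig = (2; 1)
  {4,7}:  v_{4} + v_{7} = v_{3}  →  sig = (2; 1)
  {3,6}:  v_{3} + v_{6} = v_{5} + v_{8}  →  sig = (2; 1,1)
  {6,7}:  v_{6} + v_{7} = v_{2} + v_{8}  →  sig = (2; 1,1)
  {4,6}:  v_{4} + v_{6} = 2·v_{5} + v_{8}  →  sig = (2; 1,2)
  {2,5,8}:  v_{2} + v_{5} + v_{8} = v_{6}  →  sig = (3; 1)

Signatures (|P|; sorted positive RHS coefficients), sorted:
[(2; —), (2; —), (2; 1), (2; 1), (2; 1), (2; 1), (2; 1), (2; 1,1), (2; 1,1), (2; 1,2), (3; 1)]


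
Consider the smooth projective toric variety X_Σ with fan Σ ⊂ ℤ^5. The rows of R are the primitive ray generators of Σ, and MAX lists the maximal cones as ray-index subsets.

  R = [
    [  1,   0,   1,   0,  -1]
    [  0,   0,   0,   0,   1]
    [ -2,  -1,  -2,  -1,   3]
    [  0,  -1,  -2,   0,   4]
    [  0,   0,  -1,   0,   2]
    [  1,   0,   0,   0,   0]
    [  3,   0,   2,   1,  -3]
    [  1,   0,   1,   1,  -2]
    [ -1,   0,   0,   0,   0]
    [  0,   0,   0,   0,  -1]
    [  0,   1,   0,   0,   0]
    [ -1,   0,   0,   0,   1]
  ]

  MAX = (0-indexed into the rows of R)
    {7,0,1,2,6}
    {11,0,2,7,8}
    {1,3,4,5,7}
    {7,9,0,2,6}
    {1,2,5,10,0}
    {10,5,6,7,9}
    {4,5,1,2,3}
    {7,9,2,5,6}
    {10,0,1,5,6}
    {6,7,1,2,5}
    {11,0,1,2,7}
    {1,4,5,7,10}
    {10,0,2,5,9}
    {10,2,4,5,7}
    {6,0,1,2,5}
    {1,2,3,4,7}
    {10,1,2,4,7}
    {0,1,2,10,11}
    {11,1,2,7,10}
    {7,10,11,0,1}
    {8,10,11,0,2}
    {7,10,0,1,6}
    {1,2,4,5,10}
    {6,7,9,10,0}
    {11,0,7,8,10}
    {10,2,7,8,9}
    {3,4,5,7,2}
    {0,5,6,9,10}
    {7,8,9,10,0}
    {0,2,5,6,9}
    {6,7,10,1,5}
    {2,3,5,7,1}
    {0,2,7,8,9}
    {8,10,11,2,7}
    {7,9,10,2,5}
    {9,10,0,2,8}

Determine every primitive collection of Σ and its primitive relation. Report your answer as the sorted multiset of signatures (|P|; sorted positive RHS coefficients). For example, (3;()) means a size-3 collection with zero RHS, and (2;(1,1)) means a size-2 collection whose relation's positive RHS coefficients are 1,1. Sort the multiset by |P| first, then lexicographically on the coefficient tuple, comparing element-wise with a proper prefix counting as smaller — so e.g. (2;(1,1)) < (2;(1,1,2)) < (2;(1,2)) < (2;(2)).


The 23 primitive collections of Σ (r=12, n=5):

  P={1,9}:  v_{1} + v_{9} = 0 ; sig = (2;())
  P={5,8}:  v_{5} + v_{8} = 0 ; sig = (2;())
  P={1,8}:  v_{1} + v_{8} = v_{11} ; sig = (2;(1))
  P={5,11}:  v_{5} + v_{11} = v_{1} ; sig = (2;(1))
  P={9,11}:  v_{9} + v_{11} = v_{8} ; sig = (2;(1))
  P={0,4}:  v_{0} + v_{4} = v_{1} + v_{5} ; sig = (2;(1,1))
  P={6,8}:  v_{6} + v_{8} = v_{0} + v_{7} ; sig = (2;(1,1))
  P={6,11}:  v_{6} + v_{11} = v_{0} + v_{1} + v_{7} ; sig = (2;(1,1,1))
  P={3,8}:  v_{3} + v_{8} = v_{1} + v_{2} + v_{4} + v_{7} ; sig = (2;(1,1,1,1))
  P={3,9}:  v_{3} + v_{9} = v_{2} + v_{4} + v_{5} + v_{7} ; sig = (2;(1,1,1,1))
  P={4,8}:  v_{4} + v_{8} = v_{1} + v_{2} + v_{7} + v_{10} ; sig = (2;(1,1,1,1))
  P={4,9}:  v_{4} + v_{9} = v_{2} + v_{5} + v_{7} + v_{10} ; sig = (2;(1,1,1,1))
  P={3,11}:  v_{3} + v_{11} = 2·v_{1} + v_{2} + v_{4} + v_{7} ; sig = (2;(1,1,1,2))
  P={4,11}:  v_{4} + v_{11} = 2·v_{1} + v_{2} + v_{7} + v_{10} ; sig = (2;(1,1,1,2))
  P={4,6}:  v_{4} + v_{6} = v_{1} + 2·v_{5} + v_{7} ; sig = (2;(1,1,2))
  P={0,3}:  v_{0} + v_{3} = 2·v_{1} + v_{2} + 2·v_{5} + v_{7} ; sig = (2;(1,1,2,2))
  P={3,6}:  v_{3} + v_{6} = 2·v_{1} + v_{2} + 3·v_{5} + 2·v_{7} ; sig = (2;(1,2,2,3))
  P={3,10}:  v_{3} + v_{10} = 2·v_{4} ; sig = (2;(2))
  P={0,5,7}:  v_{0} + v_{5} + v_{7} = v_{6} ; sig = (3;(1))
  P={2,6,10}:  v_{2} + v_{6} + v_{10} = v_{5} ; sig = (3;(1))
  P={0,2,7,10}:  v_{0} + v_{2} + v_{7} + v_{10} = 0 ; sig = (4;())
  P={1,2,4,5,7}:  v_{1} + v_{2} + v_{4} + v_{5} + v_{7} = v_{3} ; sig = (5;(1))
  P={1,2,5,7,10}:  v_{1} + v_{2} + v_{5} + v_{7} + v_{10} = v_{4} ; sig = (5;(1))

Hence PRS(X_Σ) =
[(2;()), (2;()), (2;(1)), (2;(1)), (2;(1)), (2;(1,1)), (2;(1,1)), (2;(1,1,1)), (2;(1,1,1,1)), (2;(1,1,1,1)), (2;(1,1,1,1)), (2;(1,1,1,1)), (2;(1,1,1,2)), (2;(1,1,1,2)), (2;(1,1,2)), (2;(1,1,2,2)), (2;(1,2,2,3)), (2;(2)), (3;(1)), (3;(1)), (4;()), (5;(1)), (5;(1))]


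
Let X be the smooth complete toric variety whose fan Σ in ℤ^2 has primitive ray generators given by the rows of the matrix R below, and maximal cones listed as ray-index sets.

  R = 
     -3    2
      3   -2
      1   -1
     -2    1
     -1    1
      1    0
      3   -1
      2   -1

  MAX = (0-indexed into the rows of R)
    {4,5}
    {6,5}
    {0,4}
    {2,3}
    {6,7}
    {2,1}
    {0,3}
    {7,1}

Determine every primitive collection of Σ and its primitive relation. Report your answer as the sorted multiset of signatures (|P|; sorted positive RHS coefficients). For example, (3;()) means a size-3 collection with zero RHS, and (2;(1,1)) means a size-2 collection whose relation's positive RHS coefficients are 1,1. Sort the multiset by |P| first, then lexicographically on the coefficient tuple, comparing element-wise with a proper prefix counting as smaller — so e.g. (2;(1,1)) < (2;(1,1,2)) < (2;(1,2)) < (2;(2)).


The 20 primitive collections of Σ (r=8, n=2):

  {0,1}:  v_{0} + v_{1} = 0 — sig = (2;())
  {2,4}:  v_{2} + v_{4} = 0 — sig = (2;())
  {3,7}:  v_{3} + v_{7} = 0 — sig = (2;())
  {0,2}:  v_{0} + v_{2} = v_{3} — sig = (2;(1))
  {0,7}:  v_{0} + v_{7} = v_{4} — sig = (2;(1))
  {1,3}:  v_{1} + v_{3} = v_{2} — sig = (2;(1))
  {1,4}:  v_{1} + v_{4} = v_{7} — sig = (2;(1))
  {2,5}:  v_{2} + v_{5} = v_{7} — sig = (2;(1))
  {2,7}:  v_{2} + v_{7} = v_{1} — sig = (2;(1))
  {3,4}:  v_{3} + v_{4} = v_{0} — sig = (2;(1))
  {3,5}:  v_{3} + v_{5} = v_{4} — sig = (2;(1))
  {3,6}:  v_{3} + v_{6} = v_{5} — sig = (2;(1))
  {4,7}:  v_{4} + v_{7} = v_{5} — sig = (2;(1))
  {5,7}:  v_{5} + v_{7} = v_{6} — sig = (2;(1))
  {0,6}:  v_{0} + v_{6} = v_{4} + v_{5} — sig = (2;(1,1))
  {0,5}:  v_{0} + v_{5} = 2·v_{4} — sig = (2;(2))
  {1,5}:  v_{1} + v_{5} = 2·v_{7} — sig = (2;(2))
  {2,6}:  v_{2} + v_{6} = 2·v_{7} — sig = (2;(2))
  {4,6}:  v_{4} + v_{6} = 2·v_{5} — sig = (2;(2))
  {1,6}:  v_{1} + v_{6} = 3·v_{7} — sig = (2;(3))

Sorted signature multiset PRS(X):
    |P|=2: 20 collections, coeffs (), (), (), (1), (1), (1), (1), (1), (1), (1), (1), (1), (1), (1), (1,1), (2), (2), (2), (2), (3)


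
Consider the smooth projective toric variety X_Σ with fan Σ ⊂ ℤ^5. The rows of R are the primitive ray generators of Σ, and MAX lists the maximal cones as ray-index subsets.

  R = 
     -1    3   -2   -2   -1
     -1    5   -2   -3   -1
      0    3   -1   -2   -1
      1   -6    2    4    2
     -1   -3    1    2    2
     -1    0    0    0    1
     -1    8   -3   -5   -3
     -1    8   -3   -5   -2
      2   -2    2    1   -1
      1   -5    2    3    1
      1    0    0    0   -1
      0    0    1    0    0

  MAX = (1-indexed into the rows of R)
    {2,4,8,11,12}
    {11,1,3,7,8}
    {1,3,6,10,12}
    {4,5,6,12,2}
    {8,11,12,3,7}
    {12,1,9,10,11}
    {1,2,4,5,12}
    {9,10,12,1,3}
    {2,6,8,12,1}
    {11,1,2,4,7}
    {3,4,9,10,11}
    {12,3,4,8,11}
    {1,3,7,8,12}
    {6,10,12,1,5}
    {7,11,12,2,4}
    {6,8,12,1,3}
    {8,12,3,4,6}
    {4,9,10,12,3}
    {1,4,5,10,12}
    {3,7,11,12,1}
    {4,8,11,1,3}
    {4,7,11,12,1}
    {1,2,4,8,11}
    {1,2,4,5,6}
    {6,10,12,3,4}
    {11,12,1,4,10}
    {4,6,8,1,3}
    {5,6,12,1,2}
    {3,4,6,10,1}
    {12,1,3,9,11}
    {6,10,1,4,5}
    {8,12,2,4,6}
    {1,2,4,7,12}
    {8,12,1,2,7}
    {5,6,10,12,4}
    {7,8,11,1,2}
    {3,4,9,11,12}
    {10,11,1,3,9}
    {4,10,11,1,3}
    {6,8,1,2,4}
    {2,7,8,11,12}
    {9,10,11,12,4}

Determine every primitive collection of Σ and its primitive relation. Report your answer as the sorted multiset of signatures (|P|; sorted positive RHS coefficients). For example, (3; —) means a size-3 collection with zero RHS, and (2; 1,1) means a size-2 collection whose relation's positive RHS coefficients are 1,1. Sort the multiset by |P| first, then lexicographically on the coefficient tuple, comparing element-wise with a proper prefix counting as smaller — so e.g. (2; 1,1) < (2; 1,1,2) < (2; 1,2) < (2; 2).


Minimal non-faces — 24 found among 12 rays, 42 max cones:

  {2,10}:  v_{2} + v_{10} = 0 ; sig = (2; —)
  {6,11}:  v_{6} + v_{11} = 0 ; sig = (2; —)
  {2,3}:  v_{2} + v_{3} = v_{8} ; sig = (2; 1)
  {3,5}:  v_{3} + v_{5} = v_{6} ; sig = (2; 1)
  {8,10}:  v_{8} + v_{10} = v_{3} ; sig = (2; 1)
  {5,8}:  v_{5} + v_{8} = v_{2} + v_{6} ; sig = (2; 1,1)
  {5,9}:  v_{5} + v_{9} = v_{10} + v_{12} ; sig = (2; 1,1)
  {2,9}:  v_{2} + v_{9} = v_{3} + v_{11} + v_{12} ; sig = (2; 1,1,1)
  {5,11}:  v_{5} + v_{11} = v_{1} + v_{4} + v_{12} ; sig = (2; 1,1,1)
  {6,7}:  v_{6} + v_{7} = v_{1} + v_{2} + v_{12} ; sig = (2; 1,1,1)
  {6,9}:  v_{6} + v_{9} = v_{3} + v_{10} + v_{12} ; sig = (2; 1,1,1)
  {7,10}:  v_{7} + v_{10} = v_{1} + v_{11} + v_{12} ; sig = (2; 1,1,1)
  {8,9}:  v_{8} + v_{9} = 2·v_{3} + v_{11} + v_{12} ; sig = (2; 1,1,2)
  {5,7}:  v_{5} + v_{7} = 2·v_{1} + v_{2} + v_{4} + 2·v_{12} ; sig = (2; 1,1,2,2)
  {7,9}:  v_{7} + v_{9} = v_{1} + v_{3} + 2·v_{11} + 2·v_{12} ; sig = (2; 1,1,2,2)
  {1,4,9}:  v_{1} + v_{4} + v_{9} = v_{10} + v_{11} ; sig = (3; 1,1)
  {3,4,7}:  v_{3} + v_{4} + v_{7} = v_{2} + v_{11} ; sig = (3; 1,1)
  {4,7,8}:  v_{4} + v_{7} + v_{8} = 2·v_{2} + v_{11} ; sig = (3; 1,2)
  {1,3,4,12}:  v_{1} + v_{3} + v_{4} + v_{12} = 0 ; sig = (4; —)
  {1,2,11,12}:  v_{1} + v_{2} + v_{11} + v_{12} = v_{7} ; sig = (4; 1)
  {1,4,6,12}:  v_{1} + v_{4} + v_{6} + v_{12} = v_{5} ; sig = (4; 1)
  {1,4,8,12}:  v_{1} + v_{4} + v_{8} + v_{12} = v_{2} ; sig = (4; 1)
  {3,10,11,12}:  v_{3} + v_{10} + v_{11} + v_{12} = v_{9} ; sig = (4; 1)
  {1,8,11,12}:  v_{1} + v_{8} + v_{11} + v_{12} = v_{3} + v_{7} ; sig = (4; 1,1)

Signatures (|P|; sorted positive RHS coefficients), sorted:
    |P|=2: 15 collections, coeffs (), (), (1), (1), (1), (1,1), (1,1), (1,1,1), (1,1,1), (1,1,1), (1,1,1), (1,1,1), (1,1,2), (1,1,2,2), (1,1,2,2)
    |P|=3: 3 collections, coeffs (1,1), (1,1), (1,2)
    |P|=4: 6 collections, coeffs (), (1), (1), (1), (1), (1,1)


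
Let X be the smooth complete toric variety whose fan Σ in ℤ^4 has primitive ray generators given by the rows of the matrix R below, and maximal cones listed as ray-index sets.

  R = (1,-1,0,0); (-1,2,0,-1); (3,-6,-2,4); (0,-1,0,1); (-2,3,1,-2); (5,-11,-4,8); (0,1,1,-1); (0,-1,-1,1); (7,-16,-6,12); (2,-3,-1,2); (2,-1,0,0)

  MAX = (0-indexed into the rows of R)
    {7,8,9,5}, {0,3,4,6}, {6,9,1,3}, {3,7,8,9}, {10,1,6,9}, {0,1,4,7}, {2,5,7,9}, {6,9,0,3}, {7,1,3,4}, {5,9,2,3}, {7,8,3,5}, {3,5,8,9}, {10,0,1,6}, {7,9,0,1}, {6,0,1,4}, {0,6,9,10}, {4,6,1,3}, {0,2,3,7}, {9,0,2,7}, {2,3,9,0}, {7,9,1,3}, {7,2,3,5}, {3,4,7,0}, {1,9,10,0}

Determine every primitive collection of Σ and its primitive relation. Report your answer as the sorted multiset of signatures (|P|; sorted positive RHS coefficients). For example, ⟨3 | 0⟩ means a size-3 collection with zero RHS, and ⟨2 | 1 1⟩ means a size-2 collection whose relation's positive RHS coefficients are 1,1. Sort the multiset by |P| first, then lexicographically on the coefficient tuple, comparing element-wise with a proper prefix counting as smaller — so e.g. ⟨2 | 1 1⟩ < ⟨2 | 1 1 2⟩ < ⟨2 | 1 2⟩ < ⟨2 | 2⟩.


The 25 primitive collections of Σ (r=11, n=4):

  {4,9}:  v_{4} + v_{9} = 0  →  sig = ⟨2 | 0⟩
  {6,7}:  v_{6} + v_{7} = 0  →  sig = ⟨2 | 0⟩
  {0,8}:  v_{0} + v_{8} = v_{2} + v_{5}  →  sig = ⟨2 | 1 1⟩
  {1,2}:  v_{1} + v_{2} = v_{7} + v_{9}  →  sig = ⟨2 | 1 1⟩
  {3,10}:  v_{3} + v_{10} = v_{6} + v_{9}  →  sig = ⟨2 | 1 1⟩
  {2,4}:  v_{2} + v_{4} = v_{0} + v_{3} + v_{7}  →  sig = ⟨2 | 1 1 1⟩
  {2,6}:  v_{2} + v_{6} = v_{0} + v_{3} + v_{9}  →  sig = ⟨2 | 1 1 1⟩
  {4,5}:  v_{4} + v_{5} = v_{2} + v_{3} + v_{7}  →  sig = ⟨2 | 1 1 1⟩
  {4,8}:  v_{4} + v_{8} = v_{3} + v_{5} + v_{7}  →  sig = ⟨2 | 1 1 1⟩
  {4,10}:  v_{4} + v_{10} = v_{0} + v_{1} + v_{6}  →  sig = ⟨2 | 1 1 1⟩
  {5,6}:  v_{5} + v_{6} = v_{2} + v_{3} + v_{9}  →  sig = ⟨2 | 1 1 1⟩
  {6,8}:  v_{6} + v_{8} = v_{3} + v_{5} + v_{9}  →  sig = ⟨2 | 1 1 1⟩
  {7,10}:  v_{7} + v_{10} = v_{0} + v_{1} + v_{9}  →  sig = ⟨2 | 1 1 1⟩
  {2,10}:  v_{2} + v_{10} = v_{0} + 2·v_{9}  →  sig = ⟨2 | 1 2⟩
  {5,10}:  v_{5} + v_{10} = v_{2} + 2·v_{9}  →  sig = ⟨2 | 1 2⟩
  {8,10}:  v_{8} + v_{10} = v_{5} + 2·v_{9}  →  sig = ⟨2 | 1 2⟩
  {1,5}:  v_{1} + v_{5} = v_{3} + 2·v_{7} + 2·v_{9}  →  sig = ⟨2 | 1 2 2⟩
  {0,5}:  v_{0} + v_{5} = 2·v_{2}  →  sig = ⟨2 | 2⟩
  {2,8}:  v_{2} + v_{8} = 2·v_{5}  →  sig = ⟨2 | 2⟩
  {1,8}:  v_{1} + v_{8} = 2·v_{3} + 3·v_{7} + 3·v_{9}  →  sig = ⟨2 | 2 3 3⟩
  {0,1,3}:  v_{0} + v_{1} + v_{3} = 0  →  sig = ⟨3 | 0⟩
  {0,1,6,9}:  v_{0} + v_{1} + v_{6} + v_{9} = v_{10}  →  sig = ⟨4 | 1⟩
  {0,3,7,9}:  v_{0} + v_{3} + v_{7} + v_{9} = v_{2}  →  sig = ⟨4 | 1⟩
  {2,3,7,9}:  v_{2} + v_{3} + v_{7} + v_{9} = v_{5}  →  sig = ⟨4 | 1⟩
  {3,5,7,9}:  v_{3} + v_{5} + v_{7} + v_{9} = v_{8}  →  sig = ⟨4 | 1⟩

Sorted signature multiset PRS(X):
    |P|=2: 20 collections, coeffs (), (), (1,1), (1,1), (1,1), (1,1,1), (1,1,1), (1,1,1), (1,1,1), (1,1,1), (1,1,1), (1,1,1), (1,1,1), (1,2), (1,2), (1,2), (1,2,2), (2), (2), (2,3,3)
    |P|=3: 1 collection, coeffs ()
    |P|=4: 4 collections, coeffs (1), (1), (1), (1)


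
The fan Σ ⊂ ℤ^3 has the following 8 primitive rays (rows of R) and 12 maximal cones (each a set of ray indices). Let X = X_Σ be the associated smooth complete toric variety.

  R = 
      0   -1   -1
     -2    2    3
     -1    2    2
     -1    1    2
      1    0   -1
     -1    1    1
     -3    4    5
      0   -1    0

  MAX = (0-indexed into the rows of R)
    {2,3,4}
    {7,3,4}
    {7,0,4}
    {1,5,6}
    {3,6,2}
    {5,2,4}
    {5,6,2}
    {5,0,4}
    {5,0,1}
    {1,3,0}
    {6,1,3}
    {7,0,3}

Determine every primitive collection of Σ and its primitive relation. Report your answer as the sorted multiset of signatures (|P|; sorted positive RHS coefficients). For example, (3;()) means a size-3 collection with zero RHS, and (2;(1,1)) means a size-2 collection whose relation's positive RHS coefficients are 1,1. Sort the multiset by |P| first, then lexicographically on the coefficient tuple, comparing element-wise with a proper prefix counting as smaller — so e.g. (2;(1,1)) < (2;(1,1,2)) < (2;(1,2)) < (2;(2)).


Δ(Σ) — 8 vertices, 11 min non-faces:

  P = {0,2}:  v_{0} + v_{2} = v_{5} — sig = (2;(1))
  P = {1,2}:  v_{1} + v_{2} = v_{6} — sig = (2;(1))
  P = {1,4}:  v_{1} + v_{4} = v_{2} — sig = (2;(1))
  P = {2,7}:  v_{2} + v_{7} = v_{3} — sig = (2;(1))
  P = {3,5}:  v_{3} + v_{5} = v_{1} — sig = (2;(1))
  P = {0,6}:  v_{0} + v_{6} = v_{1} + v_{5} — sig = (2;(1,1))
  P = {5,7}:  v_{5} + v_{7} = v_{0} + v_{3} — sig = (2;(1,1))
  P = {6,7}:  v_{6} + v_{7} = v_{1} + v_{3} — sig = (2;(1,1))
  P = {1,7}:  v_{1} + v_{7} = v_{0} + 2·v_{3} — sig = (2;(1,2))
  P = {4,6}:  v_{4} + v_{6} = 2·v_{2} — sig = (2;(2))
  P = {0,3,4}:  v_{0} + v_{3} + v_{4} = 0 — sig = (3;())

so the primitive-relation signature multiset is
[(2;(1)), (2;(1)), (2;(1)), (2;(1)), (2;(1)), (2;(1,1)), (2;(1,1)), (2;(1,1)), (2;(1,2)), (2;(2)), (3;())]
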